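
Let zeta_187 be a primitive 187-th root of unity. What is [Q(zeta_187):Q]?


The degree equals Euler's totient phi(187).
187 = 11 * 17
phi(187) = 160

160


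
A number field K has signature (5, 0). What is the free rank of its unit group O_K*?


By Dirichlet's unit theorem:
rank = r1 + r2 - 1
= 5 + 0 - 1
= 4

4


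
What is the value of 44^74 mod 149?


p = 149 is prime and the exponent is (p-1)/2 = 74, so by Euler's criterion 44^74 = (44/149) = +1 or -1 mod 149.
Compute by square-and-multiply:
  74 = 64 + 8 + 2 (binary 1001010)
  Repeated squaring mod 149: 44^1 = 44, 44^2 = 148, 44^4 = 1, 44^8 = 1, 44^16 = 1, 44^32 = 1, 44^64 = 1
  44^74 = 44^64 * 44^8 * 44^2 = 1 * 1 * 148 mod 149
    1 * 1 = 1 = 1 mod 149
    1 * 148 = 148 = 148 mod 149
  44^74 = 148 mod 149
Result 148 = p - 1 = -1 mod 149: 44 is a quadratic non-residue mod 149. As a residue in [0, p-1] the value is 148.
44^74 mod 149 = 148

148


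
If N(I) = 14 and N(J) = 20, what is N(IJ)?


N(IJ) = N(I) * N(J)
= 14 * 20
= 280

280


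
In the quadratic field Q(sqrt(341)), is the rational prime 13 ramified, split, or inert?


K = Q(sqrt(341)). Since d mod 4 = 1, disc(K) = 341.
Check p | disc: 341 mod 13 = 3.
p does not divide disc. Compute Legendre symbol (d/p):
3^((13-1)/2) mod 13 = 1
(d/p) = 1, so p splits: (p) = P*P' with e=1, f=1, g=2.
Therefore p is split.

split


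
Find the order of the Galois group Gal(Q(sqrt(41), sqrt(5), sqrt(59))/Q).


The 3 square roots of distinct primes are multiplicatively independent over Q,
so [K:Q] = 2^3 and Gal(K/Q) is isomorphic to (Z/2Z)^3.
|Gal| = 2^3 = 8

8


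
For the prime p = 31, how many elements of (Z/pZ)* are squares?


For prime p, the number of non-zero quadratic residues is (p-1)/2.
= (31-1)/2
= 15

15


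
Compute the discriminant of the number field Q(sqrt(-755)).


For K = Q(sqrt(d)) with d squarefree: disc(K) = d if d = 1 mod 4, and disc(K) = 4d if d = 2 or 3 mod 4.
Here d = -755, and d mod 4 = 1.
d = 1 mod 4 (O_K = Z[(1+sqrt(d))/2]), so disc(K) = d = -755

-755


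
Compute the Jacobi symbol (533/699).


Compute (533/699) via quadratic reciprocity:
  reciprocity: (533/699) -> +(699/533)
  reduce: (166/533)
  pull out 2: (2/533) = -1  (since 533 mod 8 = 5)
  reciprocity: (83/533) -> +(533/83)
  reduce: (35/83)
  reciprocity: (35/83) -> -(83/35)
  reduce: (13/35)
  reciprocity: (13/35) -> +(35/13)
  reduce: (9/13)
  reciprocity: (9/13) -> +(13/9)
  reduce: (4/9)
  pull out 2: (2/9) = +1  (since 9 mod 8 = 1)
  pull out 2: (2/9) = +1  (since 9 mod 8 = 1)
  (1/9) = 1
Product of signs = 1

1


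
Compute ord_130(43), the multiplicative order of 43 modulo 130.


We want ord_130(43), the smallest k >= 1 with 43^k = 1 mod 130.
n = 130 = 2 * 5 * 13, phi(130) = 48; the order divides phi(n).
Divisors of 48: 1, 2, 3, 4, 6, 8, 12, 16, 24, 48
Repeated squaring mod 130: 43^1 = 43, 43^2 = 29, 43^4 = 61, 43^8 = 81, 43^16 = 61, 43^32 = 81
Test divisors in increasing order:
  k=1: 43^1 = 43 mod 130
  k=2: 43^2 = 29 mod 130
  k=3: 43^3 = 29 * 43 = 77 mod 130
  k=4: 43^4 = 61 mod 130
  k=6: 43^6 = 61 * 29 = 79 mod 130
  k=8: 43^8 = 81 mod 130
  k=12: 43^12 = 81 * 61 = 1 mod 130  <- first divisor giving 1
Order = 12

12


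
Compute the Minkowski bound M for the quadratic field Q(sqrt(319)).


d = 319, d mod 4 = 3, so disc(K) = 4d = 1276; |disc(K)| = 1276
Real quadratic field, so n = 2, s = r2 = 0, r1 = 2
M = (n!/n^n) * (4/pi)^s * sqrt(|disc(K)|) = (2!/2^2) * (4/pi)^0 * sqrt(1276)
= 0.5 * 1.000000 * 35.721142
= 17.8606

17.8606


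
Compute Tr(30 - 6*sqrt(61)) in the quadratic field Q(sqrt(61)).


Tr(a + b*sqrt(d)) = (a + b*sqrt(d)) + (a - b*sqrt(d)) = 2a
= 2 * (30)
= 60

60


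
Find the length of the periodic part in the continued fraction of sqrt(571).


Run the CF algorithm for sqrt(571).
a_0 = floor(sqrt(571)) = 23; set m_0=0, q_0=1.
Recurrence: m' = q*a - m,  q' = (d - m'^2)/q,  a' = floor((a_0 + m')/q').
  step 1: m=23, q=42, a=1
  step 2: m=19, q=5, a=8
  step 3: m=21, q=26, a=1
  step 4: m=5, q=21, a=1
  step 5: m=16, q=15, a=2
  step 6: m=14, q=25, a=1
  step 7: m=11, q=18, a=1
  step 8: m=7, q=29, a=1
  step 9: m=22, q=3, a=15
  step 10: m=23, q=14, a=3
  step 11: m=19, q=15, a=2
  step 12: m=11, q=30, a=1
  step 13: m=19, q=7, a=6
  step 14: m=23, q=6, a=7
  step 15: m=19, q=35, a=1
  step 16: m=16, q=9, a=4
  step 17: m=20, q=19, a=2
  step 18: m=18, q=13, a=3
  step 19: m=21, q=10, a=4
  step 20: m=19, q=21, a=2
  step 21: m=23, q=2, a=23
  step 22: m=23, q=21, a=2
  step 23: m=19, q=10, a=4
  step 24: m=21, q=13, a=3
  step 25: m=18, q=19, a=2
  step 26: m=20, q=9, a=4
  step 27: m=16, q=35, a=1
  step 28: m=19, q=6, a=7
  step 29: m=23, q=7, a=6
  step 30: m=19, q=30, a=1
  step 31: m=11, q=15, a=2
  step 32: m=19, q=14, a=3
  step 33: m=23, q=3, a=15
  step 34: m=22, q=29, a=1
  step 35: m=7, q=18, a=1
  step 36: m=11, q=25, a=1
  step 37: m=14, q=15, a=2
  step 38: m=16, q=21, a=1
  step 39: m=5, q=26, a=1
  step 40: m=21, q=5, a=8
  step 41: m=19, q=42, a=1
  step 42: m=23, q=1, a=46
a_42 = 2*a_0 = 46, so the period closes here.
sqrt(571) = [23; 1, 8, 1, 1, 2, 1, 1, 1, 15, 3, 2, 1, 6, 7, 1, 4, 2, 3, 4, 2, 23, 2, 4, 3, 2, 4, 1, 7, 6, 1, 2, 3, 15, 1, 1, 1, 2, 1, 1, 8, 1, 46]
Period length = 42

42


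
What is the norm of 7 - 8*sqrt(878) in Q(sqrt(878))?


N(a + b*sqrt(d)) = a^2 - d*b^2
= (7)^2 - (878)*(-8)^2
= 49 - 56192
= -56143

-56143


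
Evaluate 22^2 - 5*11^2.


x^2 - d*y^2
= 22^2 - 5*11^2
= 484 - 605
= -121

-121


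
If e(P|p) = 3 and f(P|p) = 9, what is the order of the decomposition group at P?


|D_P| = e * f
= 3 * 9
= 27

27


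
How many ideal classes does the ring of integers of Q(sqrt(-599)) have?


K = Q(sqrt(-599)). d mod 4 = 1, so D = disc(K) = d = -599
h(K) equals the number of primitive reduced positive-definite forms (a, b, c) = a*x^2 + b*x*y + c*y^2 with b^2 - 4ac = D,
where reduced means |b| <= a <= c, with b >= 0 whenever |b| = a or a = c, and primitive means gcd(a, b, c) = 1.
Reduced forces 3a^2 <= |D| = 599, so 1 <= a <= 14; b must have the parity of D, and c = (b^2 - D)/(4a) must be an integer >= a.
Enumerate a = 1..14, b in [-a, a]:
  a=1: (1, 1, 150)  [1]
  a=2: (2, -1, 75), (2, 1, 75)  [2]
  a=3: (3, -1, 50), (3, 1, 50)  [2]
  a=4: (4, -3, 38), (4, 3, 38)  [2]
  a=5: (5, -1, 30), (5, 1, 30)  [2]
  a=6: (6, -5, 26), (6, -1, 25), (6, 1, 25), (6, 5, 26)  [4]
  a=7: none
  a=8: (8, -3, 19), (8, 3, 19)  [2]
  a=9: (9, -7, 18), (9, 7, 18)  [2]
  a=10: (10, -9, 17), (10, -1, 15), (10, 1, 15), (10, 9, 17)  [4]
  a=11: none
  a=12: (12, -11, 15), (12, -5, 13), (12, 5, 13), (12, 11, 15)  [4]
  a=13..14: none
Total reduced forms: 1 + 2 + 2 + 2 + 2 + 4 + 2 + 2 + 4 + 4 = 25
h = 25

25


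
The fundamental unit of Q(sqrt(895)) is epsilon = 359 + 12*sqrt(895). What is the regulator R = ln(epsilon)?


epsilon = 359 + 12*sqrt(895)
= 717.9986
R = ln(717.9986)
= 6.5765

6.5765


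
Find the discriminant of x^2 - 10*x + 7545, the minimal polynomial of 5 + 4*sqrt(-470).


The element 5 + 4*sqrt(-470) has minimal polynomial:
x^2 - 10*x + 7545
Discriminant = (-10)^2 - 4*(7545)
= 100 - 30180
= -30080

-30080


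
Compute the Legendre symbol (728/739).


p = 739 is prime, so compute (728/739) with the reciprocity algorithm (Jacobi-symbol steps: pull out 2s via (2/n), flip via reciprocity, reduce):
  pull out 2: (2/739) = -1  (since 739 mod 8 = 3)
  pull out 2: (2/739) = -1  (since 739 mod 8 = 3)
  pull out 2: (2/739) = -1  (since 739 mod 8 = 3)
  reciprocity: (91/739) -> -(739/91)
  reduce: (11/91)
  reciprocity: (11/91) -> -(91/11)
  reduce: (3/11)
  reciprocity: (3/11) -> -(11/3)
  reduce: (2/3)
  pull out 2: (2/3) = -1  (since 3 mod 8 = 3)
  (1/3) = 1
Product of signs = -1
(728/739) = -1

-1


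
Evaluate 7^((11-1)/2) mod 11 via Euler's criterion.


p = 11 is prime and the exponent is (p-1)/2 = 5, so by Euler's criterion 7^5 = (7/11) = +1 or -1 mod 11.
Compute by square-and-multiply:
  5 = 4 + 1 (binary 101)
  Repeated squaring mod 11: 7^1 = 7, 7^2 = 5, 7^4 = 3
  7^5 = 7^4 * 7^1 = 3 * 7 mod 11
    3 * 7 = 21 = 10 mod 11
  7^5 = 10 mod 11
Result 10 = p - 1 = -1 mod 11: 7 is a quadratic non-residue mod 11. As a residue in [0, p-1] the value is 10.
7^5 mod 11 = 10

10


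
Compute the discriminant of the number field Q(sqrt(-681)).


For K = Q(sqrt(d)) with d squarefree: disc(K) = d if d = 1 mod 4, and disc(K) = 4d if d = 2 or 3 mod 4.
Here d = -681, and d mod 4 = 3.
d = 3 mod 4, not 1 (O_K = Z[sqrt(d)]), so disc(K) = 4d = 4 * (-681) = -2724

-2724


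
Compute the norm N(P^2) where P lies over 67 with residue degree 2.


N(P^a) = p^(a*f)
= 67^(2*2)
= 67^4
= 20151121

20151121


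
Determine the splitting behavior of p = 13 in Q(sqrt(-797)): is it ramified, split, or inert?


K = Q(sqrt(-797)). Since d mod 4 = 3, disc(K) = -3188.
Check p | disc: -3188 mod 13 = 10.
p does not divide disc. Compute Legendre symbol (d/p):
9^((13-1)/2) mod 13 = 1
(d/p) = 1, so p splits: (p) = P*P' with e=1, f=1, g=2.
Therefore p is split.

split


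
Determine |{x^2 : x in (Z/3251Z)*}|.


For prime p, the number of non-zero quadratic residues is (p-1)/2.
= (3251-1)/2
= 1625

1625


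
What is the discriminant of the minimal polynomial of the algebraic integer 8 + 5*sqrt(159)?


The element 8 + 5*sqrt(159) has minimal polynomial:
x^2 - 16*x - 3911
Discriminant = (-16)^2 - 4*(-3911)
= 256 + 15644
= 15900

15900


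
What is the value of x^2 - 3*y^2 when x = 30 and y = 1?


x^2 - d*y^2
= 30^2 - 3*1^2
= 900 - 3
= 897

897


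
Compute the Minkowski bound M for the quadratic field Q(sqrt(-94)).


d = -94, d mod 4 = 2, so disc(K) = 4d = -376; |disc(K)| = 376
Imaginary quadratic field, so n = 2, s = r2 = 1, r1 = 0
M = (n!/n^n) * (4/pi)^s * sqrt(|disc(K)|) = (2!/2^2) * (4/pi)^1 * sqrt(376)
= 0.5 * 1.273240 * 19.390719
= 12.3445

12.3445


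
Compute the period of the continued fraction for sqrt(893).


Run the CF algorithm for sqrt(893).
a_0 = floor(sqrt(893)) = 29; set m_0=0, q_0=1.
Recurrence: m' = q*a - m,  q' = (d - m'^2)/q,  a' = floor((a_0 + m')/q').
  step 1: m=29, q=52, a=1
  step 2: m=23, q=7, a=7
  step 3: m=26, q=31, a=1
  step 4: m=5, q=28, a=1
  step 5: m=23, q=13, a=4
  step 6: m=29, q=4, a=14
  step 7: m=27, q=41, a=1
  step 8: m=14, q=17, a=2
  step 9: m=20, q=29, a=1
  step 10: m=9, q=28, a=1
  step 11: m=19, q=19, a=2
  step 12: m=19, q=28, a=1
  step 13: m=9, q=29, a=1
  step 14: m=20, q=17, a=2
  step 15: m=14, q=41, a=1
  step 16: m=27, q=4, a=14
  step 17: m=29, q=13, a=4
  step 18: m=23, q=28, a=1
  step 19: m=5, q=31, a=1
  step 20: m=26, q=7, a=7
  step 21: m=23, q=52, a=1
  step 22: m=29, q=1, a=58
a_22 = 2*a_0 = 58, so the period closes here.
sqrt(893) = [29; 1, 7, 1, 1, 4, 14, 1, 2, 1, 1, 2, 1, 1, 2, 1, 14, 4, 1, 1, 7, 1, 58]
Period length = 22

22


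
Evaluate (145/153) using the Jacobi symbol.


Compute (145/153) via quadratic reciprocity:
  reciprocity: (145/153) -> +(153/145)
  reduce: (8/145)
  pull out 2: (2/145) = +1  (since 145 mod 8 = 1)
  pull out 2: (2/145) = +1  (since 145 mod 8 = 1)
  pull out 2: (2/145) = +1  (since 145 mod 8 = 1)
  (1/145) = 1
Product of signs = 1

1


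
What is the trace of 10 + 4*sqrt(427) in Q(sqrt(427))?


Tr(a + b*sqrt(d)) = (a + b*sqrt(d)) + (a - b*sqrt(d)) = 2a
= 2 * (10)
= 20

20


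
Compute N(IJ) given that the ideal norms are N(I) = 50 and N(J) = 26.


N(IJ) = N(I) * N(J)
= 50 * 26
= 1300

1300


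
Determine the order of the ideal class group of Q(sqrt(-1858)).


K = Q(sqrt(-1858)). d mod 4 = 2, so D = disc(K) = 4d = -7432
h(K) equals the number of primitive reduced positive-definite forms (a, b, c) = a*x^2 + b*x*y + c*y^2 with b^2 - 4ac = D,
where reduced means |b| <= a <= c, with b >= 0 whenever |b| = a or a = c, and primitive means gcd(a, b, c) = 1.
Reduced forces 3a^2 <= |D| = 7432, so 1 <= a <= 49; b must have the parity of D, and c = (b^2 - D)/(4a) must be an integer >= a.
Enumerate a = 1..49, b in [-a, a]:
  a=1: (1, 0, 1858)  [1]
  a=2: (2, 0, 929)  [1]
  a=3..6: none
  a=7: (7, -4, 266), (7, 4, 266)  [2]
  a=8..10: none
  a=11: (11, -2, 169), (11, 2, 169)  [2]
  a=12: none
  a=13: (13, -2, 143), (13, 2, 143)  [2]
  a=14: (14, -4, 133), (14, 4, 133)  [2]
  a=15..18: none
  a=19: (19, -4, 98), (19, 4, 98)  [2]
  a=20..21: none
  a=22: (22, -20, 89), (22, 20, 89)  [2]
  a=23..25: none
  a=26: (26, -24, 77), (26, 24, 77)  [2]
  a=27..30: none
  a=31: (31, -16, 62), (31, 16, 62)  [2]
  a=32..37: none
  a=38: (38, -4, 49), (38, 4, 49)  [2]
  a=39..49: none
Total reduced forms: 1 + 1 + 2 + 2 + 2 + 2 + 2 + 2 + 2 + 2 + 2 = 20
h = 20

20


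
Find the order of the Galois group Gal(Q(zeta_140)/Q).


|Gal(Q(zeta_140)/Q)| = phi(140)
= 48

48


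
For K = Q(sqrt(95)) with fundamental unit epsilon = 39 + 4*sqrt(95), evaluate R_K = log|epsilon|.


epsilon = 39 + 4*sqrt(95)
= 77.9872
R = ln(77.9872)
= 4.3565

4.3565


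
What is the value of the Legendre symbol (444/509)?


p = 509 is prime, so compute (444/509) with the reciprocity algorithm (Jacobi-symbol steps: pull out 2s via (2/n), flip via reciprocity, reduce):
  pull out 2: (2/509) = -1  (since 509 mod 8 = 5)
  pull out 2: (2/509) = -1  (since 509 mod 8 = 5)
  reciprocity: (111/509) -> +(509/111)
  reduce: (65/111)
  reciprocity: (65/111) -> +(111/65)
  reduce: (46/65)
  pull out 2: (2/65) = +1  (since 65 mod 8 = 1)
  reciprocity: (23/65) -> +(65/23)
  reduce: (19/23)
  reciprocity: (19/23) -> -(23/19)
  reduce: (4/19)
  pull out 2: (2/19) = -1  (since 19 mod 8 = 3)
  pull out 2: (2/19) = -1  (since 19 mod 8 = 3)
  (1/19) = 1
Product of signs = -1
(444/509) = -1

-1


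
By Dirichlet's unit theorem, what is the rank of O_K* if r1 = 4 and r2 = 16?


By Dirichlet's unit theorem:
rank = r1 + r2 - 1
= 4 + 16 - 1
= 19

19


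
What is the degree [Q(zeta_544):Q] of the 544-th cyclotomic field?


The degree equals Euler's totient phi(544).
544 = 2^5 * 17
phi(544) = 256

256


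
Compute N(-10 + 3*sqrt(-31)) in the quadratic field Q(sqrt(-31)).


N(a + b*sqrt(d)) = a^2 - d*b^2
= (-10)^2 - (-31)*(3)^2
= 100 + 279
= 379

379


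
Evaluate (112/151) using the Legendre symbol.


p = 151 is prime, so compute (112/151) with the reciprocity algorithm (Jacobi-symbol steps: pull out 2s via (2/n), flip via reciprocity, reduce):
  pull out 2: (2/151) = +1  (since 151 mod 8 = 7)
  pull out 2: (2/151) = +1  (since 151 mod 8 = 7)
  pull out 2: (2/151) = +1  (since 151 mod 8 = 7)
  pull out 2: (2/151) = +1  (since 151 mod 8 = 7)
  reciprocity: (7/151) -> -(151/7)
  reduce: (4/7)
  pull out 2: (2/7) = +1  (since 7 mod 8 = 7)
  pull out 2: (2/7) = +1  (since 7 mod 8 = 7)
  (1/7) = 1
Product of signs = -1
(112/151) = -1

-1


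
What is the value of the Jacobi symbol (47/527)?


Compute (47/527) via quadratic reciprocity:
  reciprocity: (47/527) -> -(527/47)
  reduce: (10/47)
  pull out 2: (2/47) = +1  (since 47 mod 8 = 7)
  reciprocity: (5/47) -> +(47/5)
  reduce: (2/5)
  pull out 2: (2/5) = -1  (since 5 mod 8 = 5)
  (1/5) = 1
Product of signs = 1

1


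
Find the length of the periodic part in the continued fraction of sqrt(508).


Run the CF algorithm for sqrt(508).
a_0 = floor(sqrt(508)) = 22; set m_0=0, q_0=1.
Recurrence: m' = q*a - m,  q' = (d - m'^2)/q,  a' = floor((a_0 + m')/q').
  step 1: m=22, q=24, a=1
  step 2: m=2, q=21, a=1
  step 3: m=19, q=7, a=5
  step 4: m=16, q=36, a=1
  step 5: m=20, q=3, a=14
  step 6: m=22, q=8, a=5
  step 7: m=18, q=23, a=1
  step 8: m=5, q=21, a=1
  step 9: m=16, q=12, a=3
  step 10: m=20, q=9, a=4
  step 11: m=16, q=28, a=1
  step 12: m=12, q=13, a=2
  step 13: m=14, q=24, a=1
  step 14: m=10, q=17, a=1
  step 15: m=7, q=27, a=1
  step 16: m=20, q=4, a=10
  step 17: m=20, q=27, a=1
  step 18: m=7, q=17, a=1
  step 19: m=10, q=24, a=1
  step 20: m=14, q=13, a=2
  step 21: m=12, q=28, a=1
  step 22: m=16, q=9, a=4
  step 23: m=20, q=12, a=3
  step 24: m=16, q=21, a=1
  step 25: m=5, q=23, a=1
  step 26: m=18, q=8, a=5
  step 27: m=22, q=3, a=14
  step 28: m=20, q=36, a=1
  step 29: m=16, q=7, a=5
  step 30: m=19, q=21, a=1
  step 31: m=2, q=24, a=1
  step 32: m=22, q=1, a=44
a_32 = 2*a_0 = 44, so the period closes here.
sqrt(508) = [22; 1, 1, 5, 1, 14, 5, 1, 1, 3, 4, 1, 2, 1, 1, 1, 10, 1, 1, 1, 2, 1, 4, 3, 1, 1, 5, 14, 1, 5, 1, 1, 44]
Period length = 32

32


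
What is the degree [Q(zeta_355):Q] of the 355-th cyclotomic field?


The degree equals Euler's totient phi(355).
355 = 5 * 71
phi(355) = 280

280


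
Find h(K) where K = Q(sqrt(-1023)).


K = Q(sqrt(-1023)). d mod 4 = 1, so D = disc(K) = d = -1023
h(K) equals the number of primitive reduced positive-definite forms (a, b, c) = a*x^2 + b*x*y + c*y^2 with b^2 - 4ac = D,
where reduced means |b| <= a <= c, with b >= 0 whenever |b| = a or a = c, and primitive means gcd(a, b, c) = 1.
Reduced forces 3a^2 <= |D| = 1023, so 1 <= a <= 18; b must have the parity of D, and c = (b^2 - D)/(4a) must be an integer >= a.
Enumerate a = 1..18, b in [-a, a]:
  a=1: (1, 1, 256)  [1]
  a=2: (2, -1, 128), (2, 1, 128)  [2]
  a=3: (3, 3, 86)  [1]
  a=4: (4, -1, 64), (4, 1, 64)  [2]
  a=5: none
  a=6: (6, -3, 43), (6, 3, 43)  [2]
  a=7: none
  a=8: (8, -1, 32), (8, 1, 32)  [2]
  a=9..10: none
  a=11: (11, 11, 26)  [1]
  a=12: (12, -9, 23), (12, 9, 23)  [2]
  a=13: (13, -11, 22), (13, 11, 22)  [2]
  a=14..15: none
  a=16: (16, 1, 16)  [1]
  a=17..18: none
Total reduced forms: 1 + 2 + 1 + 2 + 2 + 2 + 1 + 2 + 2 + 1 = 16
h = 16

16


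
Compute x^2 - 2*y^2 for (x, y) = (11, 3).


x^2 - d*y^2
= 11^2 - 2*3^2
= 121 - 18
= 103

103


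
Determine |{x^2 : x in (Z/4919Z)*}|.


For prime p, the number of non-zero quadratic residues is (p-1)/2.
= (4919-1)/2
= 2459

2459


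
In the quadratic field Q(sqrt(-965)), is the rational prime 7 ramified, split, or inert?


K = Q(sqrt(-965)). Since d mod 4 = 3, disc(K) = -3860.
Check p | disc: -3860 mod 7 = 4.
p does not divide disc. Compute Legendre symbol (d/p):
1^((7-1)/2) mod 7 = 1
(d/p) = 1, so p splits: (p) = P*P' with e=1, f=1, g=2.
Therefore p is split.

split


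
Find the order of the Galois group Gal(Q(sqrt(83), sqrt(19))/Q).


The 2 square roots of distinct primes are multiplicatively independent over Q,
so [K:Q] = 2^2 and Gal(K/Q) is isomorphic to (Z/2Z)^2.
|Gal| = 2^2 = 4

4


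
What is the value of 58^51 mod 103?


p = 103 is prime and the exponent is (p-1)/2 = 51, so by Euler's criterion 58^51 = (58/103) = +1 or -1 mod 103.
Compute by square-and-multiply:
  51 = 32 + 16 + 2 + 1 (binary 110011)
  Repeated squaring mod 103: 58^1 = 58, 58^2 = 68, 58^4 = 92, 58^8 = 18, 58^16 = 15, 58^32 = 19
  58^51 = 58^32 * 58^16 * 58^2 * 58^1 = 19 * 15 * 68 * 58 mod 103
    19 * 15 = 285 = 79 mod 103
    79 * 68 = 5372 = 16 mod 103
    16 * 58 = 928 = 1 mod 103
  58^51 = 1 mod 103
Result 1: 58 is a quadratic residue mod 103.
58^51 mod 103 = 1

1


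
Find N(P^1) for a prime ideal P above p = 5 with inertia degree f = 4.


N(P^a) = p^(a*f)
= 5^(1*4)
= 5^4
= 625

625


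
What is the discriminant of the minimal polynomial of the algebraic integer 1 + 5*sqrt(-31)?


The element 1 + 5*sqrt(-31) has minimal polynomial:
x^2 - 2*x + 776
Discriminant = (-2)^2 - 4*(776)
= 4 - 3104
= -3100

-3100


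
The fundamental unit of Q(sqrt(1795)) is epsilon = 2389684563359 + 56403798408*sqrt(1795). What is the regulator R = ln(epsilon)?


epsilon = 2389684563359 + 56403798408*sqrt(1795)
= 4.7794e+12
R = ln(4.7794e+12)
= 29.1953

29.1953


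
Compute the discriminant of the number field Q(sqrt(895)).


For K = Q(sqrt(d)) with d squarefree: disc(K) = d if d = 1 mod 4, and disc(K) = 4d if d = 2 or 3 mod 4.
Here d = 895, and d mod 4 = 3.
d = 3 mod 4, not 1 (O_K = Z[sqrt(d)]), so disc(K) = 4d = 4 * (895) = 3580

3580


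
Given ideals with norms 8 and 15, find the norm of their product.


N(IJ) = N(I) * N(J)
= 8 * 15
= 120

120


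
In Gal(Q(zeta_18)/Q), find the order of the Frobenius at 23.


The Frobenius at p in Gal(Q(zeta_n)/Q) = (Z/nZ)* is the class of p, so its order is ord_18(23), the smallest k >= 1 with 23^k = 1 mod 18.
n = 18 = 2 * 3^2, phi(18) = 6; the order divides phi(n).
Divisors of 6: 1, 2, 3, 6
Repeated squaring mod 18: 23^1 = 5, 23^2 = 7, 23^4 = 13
Test divisors in increasing order:
  k=1: 23^1 = 5 mod 18
  k=2: 23^2 = 7 mod 18
  k=3: 23^3 = 7 * 5 = 17 mod 18
  k=6: 23^6 = 13 * 7 = 1 mod 18  <- first divisor giving 1
Order = 6

6


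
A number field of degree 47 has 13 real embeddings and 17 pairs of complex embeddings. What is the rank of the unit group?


By Dirichlet's unit theorem:
rank = r1 + r2 - 1
= 13 + 17 - 1
= 29

29


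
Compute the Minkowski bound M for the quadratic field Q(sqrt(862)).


d = 862, d mod 4 = 2, so disc(K) = 4d = 3448; |disc(K)| = 3448
Real quadratic field, so n = 2, s = r2 = 0, r1 = 2
M = (n!/n^n) * (4/pi)^s * sqrt(|disc(K)|) = (2!/2^2) * (4/pi)^0 * sqrt(3448)
= 0.5 * 1.000000 * 58.719673
= 29.3598

29.3598


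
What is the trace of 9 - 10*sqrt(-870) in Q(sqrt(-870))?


Tr(a + b*sqrt(d)) = (a + b*sqrt(d)) + (a - b*sqrt(d)) = 2a
= 2 * (9)
= 18

18


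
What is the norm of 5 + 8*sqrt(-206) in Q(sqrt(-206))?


N(a + b*sqrt(d)) = a^2 - d*b^2
= (5)^2 - (-206)*(8)^2
= 25 + 13184
= 13209

13209


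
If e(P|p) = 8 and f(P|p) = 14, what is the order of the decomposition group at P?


|D_P| = e * f
= 8 * 14
= 112

112


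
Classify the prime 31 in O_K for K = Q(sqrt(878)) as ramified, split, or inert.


K = Q(sqrt(878)). Since d mod 4 = 2, disc(K) = 3512.
Check p | disc: 3512 mod 31 = 9.
p does not divide disc. Compute Legendre symbol (d/p):
10^((31-1)/2) mod 31 = 1
(d/p) = 1, so p splits: (p) = P*P' with e=1, f=1, g=2.
Therefore p is split.

split


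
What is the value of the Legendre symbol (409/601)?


p = 601 is prime, so compute (409/601) with the reciprocity algorithm (Jacobi-symbol steps: pull out 2s via (2/n), flip via reciprocity, reduce):
  reciprocity: (409/601) -> +(601/409)
  reduce: (192/409)
  pull out 2: (2/409) = +1  (since 409 mod 8 = 1)
  pull out 2: (2/409) = +1  (since 409 mod 8 = 1)
  pull out 2: (2/409) = +1  (since 409 mod 8 = 1)
  pull out 2: (2/409) = +1  (since 409 mod 8 = 1)
  pull out 2: (2/409) = +1  (since 409 mod 8 = 1)
  pull out 2: (2/409) = +1  (since 409 mod 8 = 1)
  reciprocity: (3/409) -> +(409/3)
  reduce: (1/3)
  (1/3) = 1
Product of signs = 1
(409/601) = 1

1


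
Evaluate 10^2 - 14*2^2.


x^2 - d*y^2
= 10^2 - 14*2^2
= 100 - 56
= 44

44


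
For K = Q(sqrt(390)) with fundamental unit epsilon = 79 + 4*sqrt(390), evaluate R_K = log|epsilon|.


epsilon = 79 + 4*sqrt(390)
= 157.9937
R = ln(157.9937)
= 5.0626

5.0626


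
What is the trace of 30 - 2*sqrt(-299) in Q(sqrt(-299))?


Tr(a + b*sqrt(d)) = (a + b*sqrt(d)) + (a - b*sqrt(d)) = 2a
= 2 * (30)
= 60

60


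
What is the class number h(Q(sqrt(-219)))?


K = Q(sqrt(-219)). d mod 4 = 1, so D = disc(K) = d = -219
h(K) equals the number of primitive reduced positive-definite forms (a, b, c) = a*x^2 + b*x*y + c*y^2 with b^2 - 4ac = D,
where reduced means |b| <= a <= c, with b >= 0 whenever |b| = a or a = c, and primitive means gcd(a, b, c) = 1.
Reduced forces 3a^2 <= |D| = 219, so 1 <= a <= 8; b must have the parity of D, and c = (b^2 - D)/(4a) must be an integer >= a.
Enumerate a = 1..8, b in [-a, a]:
  a=1: (1, 1, 55)  [1]
  a=2: none
  a=3: (3, 3, 19)  [1]
  a=4: none
  a=5: (5, -1, 11), (5, 1, 11)  [2]
  a=6..8: none
Total reduced forms: 1 + 1 + 2 = 4
h = 4

4


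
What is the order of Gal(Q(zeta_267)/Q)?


|Gal(Q(zeta_267)/Q)| = phi(267)
= 176

176


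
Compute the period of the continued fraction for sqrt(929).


Run the CF algorithm for sqrt(929).
a_0 = floor(sqrt(929)) = 30; set m_0=0, q_0=1.
Recurrence: m' = q*a - m,  q' = (d - m'^2)/q,  a' = floor((a_0 + m')/q').
  step 1: m=30, q=29, a=2
  step 2: m=28, q=5, a=11
  step 3: m=27, q=40, a=1
  step 4: m=13, q=19, a=2
  step 5: m=25, q=16, a=3
  step 6: m=23, q=25, a=2
  step 7: m=27, q=8, a=7
  step 8: m=29, q=11, a=5
  step 9: m=26, q=23, a=2
  step 10: m=20, q=23, a=2
  step 11: m=26, q=11, a=5
  step 12: m=29, q=8, a=7
  step 13: m=27, q=25, a=2
  step 14: m=23, q=16, a=3
  step 15: m=25, q=19, a=2
  step 16: m=13, q=40, a=1
  step 17: m=27, q=5, a=11
  step 18: m=28, q=29, a=2
  step 19: m=30, q=1, a=60
a_19 = 2*a_0 = 60, so the period closes here.
sqrt(929) = [30; 2, 11, 1, 2, 3, 2, 7, 5, 2, 2, 5, 7, 2, 3, 2, 1, 11, 2, 60]
Period length = 19

19


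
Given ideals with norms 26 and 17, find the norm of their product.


N(IJ) = N(I) * N(J)
= 26 * 17
= 442

442


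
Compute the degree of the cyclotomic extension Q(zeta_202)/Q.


The degree equals Euler's totient phi(202).
202 = 2 * 101
phi(202) = 100

100


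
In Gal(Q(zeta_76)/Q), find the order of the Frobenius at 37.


The Frobenius at p in Gal(Q(zeta_n)/Q) = (Z/nZ)* is the class of p, so its order is ord_76(37), the smallest k >= 1 with 37^k = 1 mod 76.
n = 76 = 2^2 * 19, phi(76) = 36; the order divides phi(n).
Divisors of 36: 1, 2, 3, 4, 6, 9, 12, 18, 36
Repeated squaring mod 76: 37^1 = 37, 37^2 = 1, 37^4 = 1, 37^8 = 1, 37^16 = 1, 37^32 = 1
Test divisors in increasing order:
  k=1: 37^1 = 37 mod 76
  k=2: 37^2 = 1 mod 76  <- first divisor giving 1
Order = 2

2


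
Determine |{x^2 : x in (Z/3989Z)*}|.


For prime p, the number of non-zero quadratic residues is (p-1)/2.
= (3989-1)/2
= 1994

1994


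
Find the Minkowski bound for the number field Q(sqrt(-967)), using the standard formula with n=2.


d = -967, d mod 4 = 1, so disc(K) = d = -967; |disc(K)| = 967
Imaginary quadratic field, so n = 2, s = r2 = 1, r1 = 0
M = (n!/n^n) * (4/pi)^s * sqrt(|disc(K)|) = (2!/2^2) * (4/pi)^1 * sqrt(967)
= 0.5 * 1.273240 * 31.096624
= 19.7967

19.7967


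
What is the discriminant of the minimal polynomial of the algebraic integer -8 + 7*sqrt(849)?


The element -8 + 7*sqrt(849) has minimal polynomial:
x^2 + 16*x - 41537
Discriminant = (16)^2 - 4*(-41537)
= 256 + 166148
= 166404

166404


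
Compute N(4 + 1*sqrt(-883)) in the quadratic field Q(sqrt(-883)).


N(a + b*sqrt(d)) = a^2 - d*b^2
= (4)^2 - (-883)*(1)^2
= 16 + 883
= 899

899


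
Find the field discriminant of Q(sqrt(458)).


For K = Q(sqrt(d)) with d squarefree: disc(K) = d if d = 1 mod 4, and disc(K) = 4d if d = 2 or 3 mod 4.
Here d = 458, and d mod 4 = 2.
d = 2 mod 4, not 1 (O_K = Z[sqrt(d)]), so disc(K) = 4d = 4 * (458) = 1832

1832


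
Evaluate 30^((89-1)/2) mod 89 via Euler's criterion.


p = 89 is prime and the exponent is (p-1)/2 = 44, so by Euler's criterion 30^44 = (30/89) = +1 or -1 mod 89.
Compute by square-and-multiply:
  44 = 32 + 8 + 4 (binary 101100)
  Repeated squaring mod 89: 30^1 = 30, 30^2 = 10, 30^4 = 11, 30^8 = 32, 30^16 = 45, 30^32 = 67
  30^44 = 30^32 * 30^8 * 30^4 = 67 * 32 * 11 mod 89
    67 * 32 = 2144 = 8 mod 89
    8 * 11 = 88 = 88 mod 89
  30^44 = 88 mod 89
Result 88 = p - 1 = -1 mod 89: 30 is a quadratic non-residue mod 89. As a residue in [0, p-1] the value is 88.
30^44 mod 89 = 88

88


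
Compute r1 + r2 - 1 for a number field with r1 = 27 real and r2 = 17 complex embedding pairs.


By Dirichlet's unit theorem:
rank = r1 + r2 - 1
= 27 + 17 - 1
= 43

43


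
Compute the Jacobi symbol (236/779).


Compute (236/779) via quadratic reciprocity:
  pull out 2: (2/779) = -1  (since 779 mod 8 = 3)
  pull out 2: (2/779) = -1  (since 779 mod 8 = 3)
  reciprocity: (59/779) -> -(779/59)
  reduce: (12/59)
  pull out 2: (2/59) = -1  (since 59 mod 8 = 3)
  pull out 2: (2/59) = -1  (since 59 mod 8 = 3)
  reciprocity: (3/59) -> -(59/3)
  reduce: (2/3)
  pull out 2: (2/3) = -1  (since 3 mod 8 = 3)
  (1/3) = 1
Product of signs = -1

-1


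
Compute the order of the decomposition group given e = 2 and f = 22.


|D_P| = e * f
= 2 * 22
= 44

44


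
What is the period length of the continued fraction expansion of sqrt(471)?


Run the CF algorithm for sqrt(471).
a_0 = floor(sqrt(471)) = 21; set m_0=0, q_0=1.
Recurrence: m' = q*a - m,  q' = (d - m'^2)/q,  a' = floor((a_0 + m')/q').
  step 1: m=21, q=30, a=1
  step 2: m=9, q=13, a=2
  step 3: m=17, q=14, a=2
  step 4: m=11, q=25, a=1
  step 5: m=14, q=11, a=3
  step 6: m=19, q=10, a=4
  step 7: m=21, q=3, a=14
  step 8: m=21, q=10, a=4
  step 9: m=19, q=11, a=3
  step 10: m=14, q=25, a=1
  step 11: m=11, q=14, a=2
  step 12: m=17, q=13, a=2
  step 13: m=9, q=30, a=1
  step 14: m=21, q=1, a=42
a_14 = 2*a_0 = 42, so the period closes here.
sqrt(471) = [21; 1, 2, 2, 1, 3, 4, 14, 4, 3, 1, 2, 2, 1, 42]
Period length = 14

14


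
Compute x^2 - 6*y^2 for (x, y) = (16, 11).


x^2 - d*y^2
= 16^2 - 6*11^2
= 256 - 726
= -470

-470


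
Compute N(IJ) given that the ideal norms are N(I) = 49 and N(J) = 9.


N(IJ) = N(I) * N(J)
= 49 * 9
= 441

441


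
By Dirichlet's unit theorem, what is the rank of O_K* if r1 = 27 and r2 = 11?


By Dirichlet's unit theorem:
rank = r1 + r2 - 1
= 27 + 11 - 1
= 37

37


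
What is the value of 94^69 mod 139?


p = 139 is prime and the exponent is (p-1)/2 = 69, so by Euler's criterion 94^69 = (94/139) = +1 or -1 mod 139.
Compute by square-and-multiply:
  69 = 64 + 4 + 1 (binary 1000101)
  Repeated squaring mod 139: 94^1 = 94, 94^2 = 79, 94^4 = 125, 94^8 = 57, 94^16 = 52, 94^32 = 63, 94^64 = 77
  94^69 = 94^64 * 94^4 * 94^1 = 77 * 125 * 94 mod 139
    77 * 125 = 9625 = 34 mod 139
    34 * 94 = 3196 = 138 mod 139
  94^69 = 138 mod 139
Result 138 = p - 1 = -1 mod 139: 94 is a quadratic non-residue mod 139. As a residue in [0, p-1] the value is 138.
94^69 mod 139 = 138

138


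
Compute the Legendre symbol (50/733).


p = 733 is prime, so compute (50/733) with the reciprocity algorithm (Jacobi-symbol steps: pull out 2s via (2/n), flip via reciprocity, reduce):
  pull out 2: (2/733) = -1  (since 733 mod 8 = 5)
  reciprocity: (25/733) -> +(733/25)
  reduce: (8/25)
  pull out 2: (2/25) = +1  (since 25 mod 8 = 1)
  pull out 2: (2/25) = +1  (since 25 mod 8 = 1)
  pull out 2: (2/25) = +1  (since 25 mod 8 = 1)
  (1/25) = 1
Product of signs = -1
(50/733) = -1

-1


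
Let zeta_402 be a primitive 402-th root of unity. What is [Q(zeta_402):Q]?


The degree equals Euler's totient phi(402).
402 = 2 * 3 * 67
phi(402) = 132

132


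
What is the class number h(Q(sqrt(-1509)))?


K = Q(sqrt(-1509)). d mod 4 = 3, so D = disc(K) = 4d = -6036
h(K) equals the number of primitive reduced positive-definite forms (a, b, c) = a*x^2 + b*x*y + c*y^2 with b^2 - 4ac = D,
where reduced means |b| <= a <= c, with b >= 0 whenever |b| = a or a = c, and primitive means gcd(a, b, c) = 1.
Reduced forces 3a^2 <= |D| = 6036, so 1 <= a <= 44; b must have the parity of D, and c = (b^2 - D)/(4a) must be an integer >= a.
Enumerate a = 1..44, b in [-a, a]:
  a=1: (1, 0, 1509)  [1]
  a=2: (2, 2, 755)  [1]
  a=3: (3, 0, 503)  [1]
  a=4: none
  a=5: (5, -2, 302), (5, 2, 302)  [2]
  a=6: (6, 6, 253)  [1]
  a=7..9: none
  a=10: (10, -2, 151), (10, 2, 151)  [2]
  a=11: (11, -6, 138), (11, 6, 138)  [2]
  a=12: none
  a=13: (13, -10, 118), (13, 10, 118)  [2]
  a=14: none
  a=15: (15, -12, 103), (15, 12, 103)  [2]
  a=16: none
  a=17: (17, -4, 89), (17, 4, 89)  [2]
  a=18: none
  a=19: (19, -14, 82), (19, 14, 82)  [2]
  a=20..21: none
  a=22: (22, -6, 69), (22, 6, 69)  [2]
  a=23: (23, -6, 66), (23, 6, 66)  [2]
  a=24: none
  a=25: (25, -8, 61), (25, 8, 61)  [2]
  a=26: (26, -10, 59), (26, 10, 59)  [2]
  a=27..28: none
  a=29: (29, -24, 57), (29, 24, 57)  [2]
  a=30: (30, -18, 53), (30, 18, 53)  [2]
  a=31: (31, -28, 55), (31, 28, 55)  [2]
  a=32: none
  a=33: (33, -6, 46), (33, 6, 46)  [2]
  a=34: (34, -30, 51), (34, 30, 51)  [2]
  a=35..37: none
  a=38: (38, -14, 41), (38, 14, 41)  [2]
  a=39: (39, -36, 47), (39, 36, 47)  [2]
  a=40..44: none
Total reduced forms: 1 + 1 + 1 + 2 + 1 + 2 + 2 + 2 + 2 + 2 + 2 + 2 + 2 + 2 + 2 + 2 + 2 + 2 + 2 + 2 + 2 + 2 = 40
h = 40

40


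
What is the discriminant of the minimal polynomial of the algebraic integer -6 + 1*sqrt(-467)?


The element -6 + 1*sqrt(-467) has minimal polynomial:
x^2 + 12*x + 503
Discriminant = (12)^2 - 4*(503)
= 144 - 2012
= -1868

-1868


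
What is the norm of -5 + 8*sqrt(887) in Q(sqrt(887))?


N(a + b*sqrt(d)) = a^2 - d*b^2
= (-5)^2 - (887)*(8)^2
= 25 - 56768
= -56743

-56743


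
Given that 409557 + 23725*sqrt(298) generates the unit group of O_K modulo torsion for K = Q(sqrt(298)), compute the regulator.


epsilon = 409557 + 23725*sqrt(298)
= 819114.0000
R = ln(819114.0000)
= 13.6160

13.6160


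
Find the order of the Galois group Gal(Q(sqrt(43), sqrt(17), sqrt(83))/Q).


The 3 square roots of distinct primes are multiplicatively independent over Q,
so [K:Q] = 2^3 and Gal(K/Q) is isomorphic to (Z/2Z)^3.
|Gal| = 2^3 = 8

8


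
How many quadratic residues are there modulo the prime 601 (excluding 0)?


For prime p, the number of non-zero quadratic residues is (p-1)/2.
= (601-1)/2
= 300

300


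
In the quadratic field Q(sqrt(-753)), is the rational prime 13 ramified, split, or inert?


K = Q(sqrt(-753)). Since d mod 4 = 3, disc(K) = -3012.
Check p | disc: -3012 mod 13 = 4.
p does not divide disc. Compute Legendre symbol (d/p):
1^((13-1)/2) mod 13 = 1
(d/p) = 1, so p splits: (p) = P*P' with e=1, f=1, g=2.
Therefore p is split.

split


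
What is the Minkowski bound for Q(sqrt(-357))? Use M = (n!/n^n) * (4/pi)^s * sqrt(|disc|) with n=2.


d = -357, d mod 4 = 3, so disc(K) = 4d = -1428; |disc(K)| = 1428
Imaginary quadratic field, so n = 2, s = r2 = 1, r1 = 0
M = (n!/n^n) * (4/pi)^s * sqrt(|disc(K)|) = (2!/2^2) * (4/pi)^1 * sqrt(1428)
= 0.5 * 1.273240 * 37.788887
= 24.0572

24.0572


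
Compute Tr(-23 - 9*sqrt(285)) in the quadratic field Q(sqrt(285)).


Tr(a + b*sqrt(d)) = (a + b*sqrt(d)) + (a - b*sqrt(d)) = 2a
= 2 * (-23)
= -46

-46


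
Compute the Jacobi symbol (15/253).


Compute (15/253) via quadratic reciprocity:
  reciprocity: (15/253) -> +(253/15)
  reduce: (13/15)
  reciprocity: (13/15) -> +(15/13)
  reduce: (2/13)
  pull out 2: (2/13) = -1  (since 13 mod 8 = 5)
  (1/13) = 1
Product of signs = -1

-1


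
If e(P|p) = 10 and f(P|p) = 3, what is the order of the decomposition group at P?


|D_P| = e * f
= 10 * 3
= 30

30


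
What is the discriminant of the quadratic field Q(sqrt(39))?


For K = Q(sqrt(d)) with d squarefree: disc(K) = d if d = 1 mod 4, and disc(K) = 4d if d = 2 or 3 mod 4.
Here d = 39, and d mod 4 = 3.
d = 3 mod 4, not 1 (O_K = Z[sqrt(d)]), so disc(K) = 4d = 4 * (39) = 156

156


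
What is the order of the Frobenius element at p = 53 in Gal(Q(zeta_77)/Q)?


The Frobenius at p in Gal(Q(zeta_n)/Q) = (Z/nZ)* is the class of p, so its order is ord_77(53), the smallest k >= 1 with 53^k = 1 mod 77.
n = 77 = 7 * 11, phi(77) = 60; the order divides phi(n).
Divisors of 60: 1, 2, 3, 4, 5, 6, 10, 12, 15, 20, 30, 60
Repeated squaring mod 77: 53^1 = 53, 53^2 = 37, 53^4 = 60, 53^8 = 58, 53^16 = 53, 53^32 = 37
Test divisors in increasing order:
  k=1: 53^1 = 53 mod 77
  k=2: 53^2 = 37 mod 77
  k=3: 53^3 = 37 * 53 = 36 mod 77
  k=4: 53^4 = 60 mod 77
  k=5: 53^5 = 60 * 53 = 23 mod 77
  k=6: 53^6 = 60 * 37 = 64 mod 77
  k=10: 53^10 = 58 * 37 = 67 mod 77
  k=12: 53^12 = 58 * 60 = 15 mod 77
  k=15: 53^15 = 58 * 60 * 37 * 53 = 1 mod 77  <- first divisor giving 1
Order = 15

15


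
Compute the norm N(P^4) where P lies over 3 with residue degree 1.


N(P^a) = p^(a*f)
= 3^(4*1)
= 3^4
= 81

81


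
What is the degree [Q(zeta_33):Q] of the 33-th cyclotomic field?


The degree equals Euler's totient phi(33).
33 = 3 * 11
phi(33) = 20

20


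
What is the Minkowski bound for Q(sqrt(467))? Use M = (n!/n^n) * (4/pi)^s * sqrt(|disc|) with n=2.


d = 467, d mod 4 = 3, so disc(K) = 4d = 1868; |disc(K)| = 1868
Real quadratic field, so n = 2, s = r2 = 0, r1 = 2
M = (n!/n^n) * (4/pi)^s * sqrt(|disc(K)|) = (2!/2^2) * (4/pi)^0 * sqrt(1868)
= 0.5 * 1.000000 * 43.220366
= 21.6102

21.6102


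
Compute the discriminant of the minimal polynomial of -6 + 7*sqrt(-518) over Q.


The element -6 + 7*sqrt(-518) has minimal polynomial:
x^2 + 12*x + 25418
Discriminant = (12)^2 - 4*(25418)
= 144 - 101672
= -101528

-101528


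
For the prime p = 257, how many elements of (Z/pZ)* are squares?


For prime p, the number of non-zero quadratic residues is (p-1)/2.
= (257-1)/2
= 128

128


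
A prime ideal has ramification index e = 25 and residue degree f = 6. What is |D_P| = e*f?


|D_P| = e * f
= 25 * 6
= 150

150


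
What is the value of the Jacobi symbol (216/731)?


Compute (216/731) via quadratic reciprocity:
  pull out 2: (2/731) = -1  (since 731 mod 8 = 3)
  pull out 2: (2/731) = -1  (since 731 mod 8 = 3)
  pull out 2: (2/731) = -1  (since 731 mod 8 = 3)
  reciprocity: (27/731) -> -(731/27)
  reduce: (2/27)
  pull out 2: (2/27) = -1  (since 27 mod 8 = 3)
  (1/27) = 1
Product of signs = -1

-1


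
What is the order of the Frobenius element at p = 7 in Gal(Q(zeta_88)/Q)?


The Frobenius at p in Gal(Q(zeta_n)/Q) = (Z/nZ)* is the class of p, so its order is ord_88(7), the smallest k >= 1 with 7^k = 1 mod 88.
n = 88 = 2^3 * 11, phi(88) = 40; the order divides phi(n).
Divisors of 40: 1, 2, 4, 5, 8, 10, 20, 40
Repeated squaring mod 88: 7^1 = 7, 7^2 = 49, 7^4 = 25, 7^8 = 9, 7^16 = 81, 7^32 = 49
Test divisors in increasing order:
  k=1: 7^1 = 7 mod 88
  k=2: 7^2 = 49 mod 88
  k=4: 7^4 = 25 mod 88
  k=5: 7^5 = 25 * 7 = 87 mod 88
  k=8: 7^8 = 9 mod 88
  k=10: 7^10 = 9 * 49 = 1 mod 88  <- first divisor giving 1
Order = 10

10


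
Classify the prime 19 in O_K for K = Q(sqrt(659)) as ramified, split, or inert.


K = Q(sqrt(659)). Since d mod 4 = 3, disc(K) = 2636.
Check p | disc: 2636 mod 19 = 14.
p does not divide disc. Compute Legendre symbol (d/p):
13^((19-1)/2) mod 19 = -1
(d/p) = -1, so p is inert: (p) stays prime with e=1, f=2, g=1.
Therefore p is inert.

inert


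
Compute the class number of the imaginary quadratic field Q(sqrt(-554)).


K = Q(sqrt(-554)). d mod 4 = 2, so D = disc(K) = 4d = -2216
h(K) equals the number of primitive reduced positive-definite forms (a, b, c) = a*x^2 + b*x*y + c*y^2 with b^2 - 4ac = D,
where reduced means |b| <= a <= c, with b >= 0 whenever |b| = a or a = c, and primitive means gcd(a, b, c) = 1.
Reduced forces 3a^2 <= |D| = 2216, so 1 <= a <= 27; b must have the parity of D, and c = (b^2 - D)/(4a) must be an integer >= a.
Enumerate a = 1..27, b in [-a, a]:
  a=1: (1, 0, 554)  [1]
  a=2: (2, 0, 277)  [1]
  a=3: (3, -2, 185), (3, 2, 185)  [2]
  a=4: none
  a=5: (5, -2, 111), (5, 2, 111)  [2]
  a=6: (6, -4, 93), (6, 4, 93)  [2]
  a=7..8: none
  a=9: (9, -4, 62), (9, 4, 62)  [2]
  a=10: (10, -8, 57), (10, 8, 57)  [2]
  a=11..14: none
  a=15: (15, -8, 38), (15, -2, 37), (15, 2, 37), (15, 8, 38)  [4]
  a=16..17: none
  a=18: (18, -4, 31), (18, 4, 31)  [2]
  a=19: (19, -8, 30), (19, 8, 30)  [2]
  a=20..24: none
  a=25: (25, -22, 27), (25, 22, 27)  [2]
  a=26..27: none
Total reduced forms: 1 + 1 + 2 + 2 + 2 + 2 + 2 + 4 + 2 + 2 + 2 = 22
h = 22

22


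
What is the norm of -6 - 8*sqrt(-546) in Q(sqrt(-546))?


N(a + b*sqrt(d)) = a^2 - d*b^2
= (-6)^2 - (-546)*(-8)^2
= 36 + 34944
= 34980

34980


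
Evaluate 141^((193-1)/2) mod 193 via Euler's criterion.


p = 193 is prime and the exponent is (p-1)/2 = 96, so by Euler's criterion 141^96 = (141/193) = +1 or -1 mod 193.
Compute by square-and-multiply:
  96 = 64 + 32 (binary 1100000)
  Repeated squaring mod 193: 141^1 = 141, 141^2 = 2, 141^4 = 4, 141^8 = 16, 141^16 = 63, 141^32 = 109, 141^64 = 108
  141^96 = 141^64 * 141^32 = 108 * 109 mod 193
    108 * 109 = 11772 = 192 mod 193
  141^96 = 192 mod 193
Result 192 = p - 1 = -1 mod 193: 141 is a quadratic non-residue mod 193. As a residue in [0, p-1] the value is 192.
141^96 mod 193 = 192

192


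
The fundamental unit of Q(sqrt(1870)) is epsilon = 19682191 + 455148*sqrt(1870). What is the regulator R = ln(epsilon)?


epsilon = 19682191 + 455148*sqrt(1870)
= 3.9364e+07
R = ln(3.9364e+07)
= 17.4884

17.4884


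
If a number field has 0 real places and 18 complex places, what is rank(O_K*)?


By Dirichlet's unit theorem:
rank = r1 + r2 - 1
= 0 + 18 - 1
= 17

17


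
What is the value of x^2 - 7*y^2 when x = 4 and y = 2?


x^2 - d*y^2
= 4^2 - 7*2^2
= 16 - 28
= -12

-12
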